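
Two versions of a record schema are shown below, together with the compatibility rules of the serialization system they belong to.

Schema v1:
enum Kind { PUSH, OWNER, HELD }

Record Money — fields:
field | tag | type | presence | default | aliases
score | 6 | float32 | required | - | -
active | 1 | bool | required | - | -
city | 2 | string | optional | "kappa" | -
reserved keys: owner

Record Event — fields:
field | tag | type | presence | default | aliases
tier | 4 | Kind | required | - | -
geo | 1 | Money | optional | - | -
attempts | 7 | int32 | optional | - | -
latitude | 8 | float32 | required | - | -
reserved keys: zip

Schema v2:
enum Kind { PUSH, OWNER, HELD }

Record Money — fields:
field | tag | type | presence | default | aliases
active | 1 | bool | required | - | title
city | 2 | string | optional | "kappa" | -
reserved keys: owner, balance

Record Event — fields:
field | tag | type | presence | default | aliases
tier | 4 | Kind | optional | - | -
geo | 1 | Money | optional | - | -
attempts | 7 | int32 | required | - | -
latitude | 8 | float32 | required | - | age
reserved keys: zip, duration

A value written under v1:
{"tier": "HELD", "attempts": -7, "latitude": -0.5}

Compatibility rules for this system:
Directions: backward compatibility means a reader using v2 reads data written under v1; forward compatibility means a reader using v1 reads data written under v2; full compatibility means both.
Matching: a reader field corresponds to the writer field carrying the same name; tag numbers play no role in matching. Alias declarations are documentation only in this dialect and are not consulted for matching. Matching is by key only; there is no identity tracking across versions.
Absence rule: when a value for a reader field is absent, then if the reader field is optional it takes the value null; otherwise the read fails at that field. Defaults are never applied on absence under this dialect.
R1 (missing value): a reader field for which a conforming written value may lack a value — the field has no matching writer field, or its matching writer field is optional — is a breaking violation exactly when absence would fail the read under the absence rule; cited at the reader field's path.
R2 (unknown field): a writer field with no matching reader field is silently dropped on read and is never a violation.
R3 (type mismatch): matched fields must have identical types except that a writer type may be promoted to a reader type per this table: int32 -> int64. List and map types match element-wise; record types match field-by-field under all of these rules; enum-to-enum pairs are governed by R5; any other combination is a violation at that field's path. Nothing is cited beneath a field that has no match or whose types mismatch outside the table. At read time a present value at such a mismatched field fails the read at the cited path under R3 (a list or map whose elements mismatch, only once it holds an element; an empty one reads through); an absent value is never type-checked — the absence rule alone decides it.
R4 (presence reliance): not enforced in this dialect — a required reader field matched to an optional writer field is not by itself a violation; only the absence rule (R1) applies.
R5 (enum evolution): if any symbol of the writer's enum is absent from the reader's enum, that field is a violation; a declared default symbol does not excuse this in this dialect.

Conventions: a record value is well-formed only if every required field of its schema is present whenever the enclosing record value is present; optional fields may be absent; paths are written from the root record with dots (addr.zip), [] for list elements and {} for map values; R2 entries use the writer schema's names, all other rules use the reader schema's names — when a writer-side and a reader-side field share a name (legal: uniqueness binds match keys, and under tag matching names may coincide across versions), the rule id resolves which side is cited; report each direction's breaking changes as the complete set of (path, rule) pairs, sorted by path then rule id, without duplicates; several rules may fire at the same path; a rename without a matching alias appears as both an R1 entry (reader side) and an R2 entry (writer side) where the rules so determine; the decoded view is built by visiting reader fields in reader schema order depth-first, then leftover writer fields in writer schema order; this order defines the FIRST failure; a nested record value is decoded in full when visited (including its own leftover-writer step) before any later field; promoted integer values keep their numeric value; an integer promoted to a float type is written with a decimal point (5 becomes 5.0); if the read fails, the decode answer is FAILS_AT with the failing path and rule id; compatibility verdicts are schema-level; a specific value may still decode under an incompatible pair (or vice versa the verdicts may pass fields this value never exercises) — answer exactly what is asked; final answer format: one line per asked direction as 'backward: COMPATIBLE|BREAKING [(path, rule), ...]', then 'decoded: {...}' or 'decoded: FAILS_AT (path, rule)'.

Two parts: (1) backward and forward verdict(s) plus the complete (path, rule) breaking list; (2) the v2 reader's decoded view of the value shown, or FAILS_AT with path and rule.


backward: BREAKING [(attempts, R1)]; forward: BREAKING [(geo.score, R1), (tier, R1)]; decoded: {"tier": "HELD", "geo": null, "attempts": -7, "latitude": -0.5}

the writer's type comes first in each Event pair
backward for Event (reader v2, writer v1):
  tier: Kind -> Kind, writer required; from tier
  geo: Money -> Money, writer optional; from geo
  attempts: int32 -> int32, writer optional; from attempts
  latitude: float32 -> float32, writer required; from latitude
  geo.active: bool -> bool, writer required; from geo.active
  geo.city: string -> string, writer optional; from geo.city
  leftover writer field: geo.score
  violation R1 at attempts
  => backward: BREAKING (1)
forward for Event (reader v1, writer v2):
  tier: Kind -> Kind, writer optional; from tier
  geo: Money -> Money, writer optional; from geo
  attempts: int32 -> int32, writer required; from attempts
  latitude: float32 -> float32, writer required; from latitude
  geo.score: no writer match
  geo.active: bool -> bool, writer required; from geo.active
  geo.city: string -> string, writer optional; from geo.city
  violation R1 at geo.score
  violation R1 at tier
  => forward: BREAKING (2)
decode walk for Event under reader schema v2:
  tier := "HELD"
  geo := null (absent, optional -> null)
  attempts := -7
  latitude := -0.5
  => decoded: {"tier": "HELD", "geo": null, "attempts": -7, "latitude": -0.5}


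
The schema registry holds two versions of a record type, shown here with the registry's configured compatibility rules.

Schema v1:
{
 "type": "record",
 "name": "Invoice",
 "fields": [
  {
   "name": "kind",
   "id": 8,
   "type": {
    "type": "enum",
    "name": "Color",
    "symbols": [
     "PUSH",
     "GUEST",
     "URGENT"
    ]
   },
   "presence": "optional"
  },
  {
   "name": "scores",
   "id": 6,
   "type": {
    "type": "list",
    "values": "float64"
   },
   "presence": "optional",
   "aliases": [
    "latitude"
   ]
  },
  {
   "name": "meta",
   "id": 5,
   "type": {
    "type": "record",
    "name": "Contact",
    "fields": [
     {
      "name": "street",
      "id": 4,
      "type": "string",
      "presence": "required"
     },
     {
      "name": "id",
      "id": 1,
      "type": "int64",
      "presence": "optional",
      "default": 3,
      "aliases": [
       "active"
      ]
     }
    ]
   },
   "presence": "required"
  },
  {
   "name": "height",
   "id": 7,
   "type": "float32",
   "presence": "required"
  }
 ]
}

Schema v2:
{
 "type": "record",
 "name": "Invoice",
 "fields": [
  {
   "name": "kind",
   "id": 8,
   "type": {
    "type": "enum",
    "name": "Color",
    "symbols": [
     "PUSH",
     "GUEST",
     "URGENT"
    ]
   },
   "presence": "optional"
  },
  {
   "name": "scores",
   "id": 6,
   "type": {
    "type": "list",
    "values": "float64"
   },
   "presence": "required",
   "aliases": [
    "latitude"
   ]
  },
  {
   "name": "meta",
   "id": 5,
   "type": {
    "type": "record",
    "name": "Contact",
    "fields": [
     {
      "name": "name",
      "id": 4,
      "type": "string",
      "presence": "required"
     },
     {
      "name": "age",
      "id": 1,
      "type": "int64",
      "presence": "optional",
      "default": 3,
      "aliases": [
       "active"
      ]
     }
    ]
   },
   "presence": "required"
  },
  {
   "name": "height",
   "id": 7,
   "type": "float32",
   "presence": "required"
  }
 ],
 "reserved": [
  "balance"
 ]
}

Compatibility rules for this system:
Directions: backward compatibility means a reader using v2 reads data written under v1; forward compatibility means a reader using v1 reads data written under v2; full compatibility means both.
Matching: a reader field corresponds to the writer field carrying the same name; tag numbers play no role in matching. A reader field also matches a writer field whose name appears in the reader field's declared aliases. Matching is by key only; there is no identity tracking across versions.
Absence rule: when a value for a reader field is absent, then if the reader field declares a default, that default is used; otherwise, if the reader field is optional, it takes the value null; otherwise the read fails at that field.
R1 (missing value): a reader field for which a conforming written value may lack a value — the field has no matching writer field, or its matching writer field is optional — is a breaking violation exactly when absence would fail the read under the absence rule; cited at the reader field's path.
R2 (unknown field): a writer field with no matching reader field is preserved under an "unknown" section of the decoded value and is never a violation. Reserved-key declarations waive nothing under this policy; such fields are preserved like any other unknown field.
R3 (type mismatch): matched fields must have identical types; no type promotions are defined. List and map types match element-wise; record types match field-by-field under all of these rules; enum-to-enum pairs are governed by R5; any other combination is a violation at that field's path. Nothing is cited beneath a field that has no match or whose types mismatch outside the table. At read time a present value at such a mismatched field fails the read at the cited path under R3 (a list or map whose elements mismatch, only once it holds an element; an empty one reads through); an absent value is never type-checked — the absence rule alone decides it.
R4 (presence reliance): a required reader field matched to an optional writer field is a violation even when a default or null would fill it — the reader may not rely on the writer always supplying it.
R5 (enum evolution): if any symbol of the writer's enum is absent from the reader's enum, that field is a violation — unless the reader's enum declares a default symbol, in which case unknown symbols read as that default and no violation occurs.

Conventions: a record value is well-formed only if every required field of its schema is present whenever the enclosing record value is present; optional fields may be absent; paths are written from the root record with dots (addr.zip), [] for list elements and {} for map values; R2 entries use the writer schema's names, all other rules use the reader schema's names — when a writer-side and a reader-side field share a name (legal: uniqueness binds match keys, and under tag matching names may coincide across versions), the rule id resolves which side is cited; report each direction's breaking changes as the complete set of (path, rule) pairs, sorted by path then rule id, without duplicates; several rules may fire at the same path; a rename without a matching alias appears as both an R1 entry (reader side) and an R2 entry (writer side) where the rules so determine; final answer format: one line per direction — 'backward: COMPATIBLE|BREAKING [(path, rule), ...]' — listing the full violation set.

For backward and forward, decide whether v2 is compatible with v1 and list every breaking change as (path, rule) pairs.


each type pair in Invoice: writer, then reader
backward for Invoice (reader v2, writer v1):
  kind: Color -> Color, writer optional; from kind
  scores: list<float64> -> list<float64>, writer optional; from scores
  meta: Contact -> Contact, writer required; from meta
  height: float32 -> float32, writer required; from height
  meta.name: no writer-side match
  meta.age: no writer-side match
  writer meta.street: unknown to reader
  writer meta.id: unknown to reader
  rule R1 violated at meta.name
  rule R1 violated at scores
  rule R4 violated at scores
  => backward: BREAKING (3)
forward for Invoice (reader v1, writer v2):
  kind: Color -> Color, writer optional; from kind
  scores: list<float64> -> list<float64>, writer required; from scores
  meta: Contact -> Contact, writer required; from meta
  height: float32 -> float32, writer required; from height
  meta.street: no writer-side match
  meta.id: no writer-side match
  writer meta.name: unknown to reader
  writer meta.age: unknown to reader
  rule R1 violated at meta.street
  => forward: BREAKING (1)

backward: BREAKING [(meta.name, R1), (scores, R1), (scores, R4)]; forward: BREAKING [(meta.street, R1)]


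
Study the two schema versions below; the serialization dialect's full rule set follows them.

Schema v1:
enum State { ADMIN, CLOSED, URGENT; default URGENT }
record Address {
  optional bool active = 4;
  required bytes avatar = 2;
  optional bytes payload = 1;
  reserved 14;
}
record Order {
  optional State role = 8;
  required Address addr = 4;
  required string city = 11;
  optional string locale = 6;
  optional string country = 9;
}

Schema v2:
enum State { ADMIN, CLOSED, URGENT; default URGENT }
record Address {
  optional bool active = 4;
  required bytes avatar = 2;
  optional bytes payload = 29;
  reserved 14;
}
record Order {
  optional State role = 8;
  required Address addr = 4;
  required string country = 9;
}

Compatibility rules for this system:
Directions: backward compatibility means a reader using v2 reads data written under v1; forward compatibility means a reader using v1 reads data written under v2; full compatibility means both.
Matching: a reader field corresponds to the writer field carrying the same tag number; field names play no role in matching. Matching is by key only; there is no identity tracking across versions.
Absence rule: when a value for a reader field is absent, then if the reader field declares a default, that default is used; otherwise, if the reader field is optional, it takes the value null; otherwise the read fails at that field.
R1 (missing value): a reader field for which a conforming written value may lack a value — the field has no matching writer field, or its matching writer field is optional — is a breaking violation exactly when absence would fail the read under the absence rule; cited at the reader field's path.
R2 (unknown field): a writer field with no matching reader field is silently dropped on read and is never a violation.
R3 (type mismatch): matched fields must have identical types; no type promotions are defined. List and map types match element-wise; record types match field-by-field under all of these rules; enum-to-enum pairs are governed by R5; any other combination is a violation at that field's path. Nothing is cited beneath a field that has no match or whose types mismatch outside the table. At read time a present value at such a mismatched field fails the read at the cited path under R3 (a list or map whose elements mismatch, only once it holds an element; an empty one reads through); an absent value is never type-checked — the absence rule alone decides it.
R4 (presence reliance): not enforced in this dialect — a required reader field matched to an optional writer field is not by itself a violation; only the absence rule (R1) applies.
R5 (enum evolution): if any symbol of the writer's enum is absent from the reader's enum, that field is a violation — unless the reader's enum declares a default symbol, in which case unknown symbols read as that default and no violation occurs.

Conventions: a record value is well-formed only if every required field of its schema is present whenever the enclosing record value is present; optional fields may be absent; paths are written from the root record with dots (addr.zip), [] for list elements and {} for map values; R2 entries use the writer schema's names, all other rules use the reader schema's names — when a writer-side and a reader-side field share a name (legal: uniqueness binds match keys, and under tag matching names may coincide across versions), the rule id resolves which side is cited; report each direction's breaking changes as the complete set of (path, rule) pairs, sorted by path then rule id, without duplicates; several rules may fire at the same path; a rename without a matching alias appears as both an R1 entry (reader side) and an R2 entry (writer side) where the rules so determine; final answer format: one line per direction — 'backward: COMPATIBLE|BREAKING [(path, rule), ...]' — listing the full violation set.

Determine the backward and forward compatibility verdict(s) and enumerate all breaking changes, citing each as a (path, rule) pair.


each type pair in Order: writer, then reader
backward for Order (reader v2, writer v1):
  role: paired with writer role (State -> State; writer optional)
  addr: paired with writer addr (Address -> Address; writer required)
  country: paired with writer country (string -> string; writer optional)
  writer city: unknown to reader
  writer locale: unknown to reader
  addr.active: paired with writer addr.active (bool -> bool; writer optional)
  addr.avatar: paired with writer addr.avatar (bytes -> bytes; writer required)
  addr.payload: no writer-side match
  writer addr.payload: unknown to reader
  rule R1 violated at country
  => backward: BREAKING (1)
forward for Order (reader v1, writer v2):
  role: paired with writer role (State -> State; writer optional)
  addr: paired with writer addr (Address -> Address; writer required)
  city: no writer-side match
  locale: no writer-side match
  country: paired with writer country (string -> string; writer required)
  addr.active: paired with writer addr.active (bool -> bool; writer optional)
  addr.avatar: paired with writer addr.avatar (bytes -> bytes; writer required)
  addr.payload: no writer-side match
  writer addr.payload: unknown to reader
  rule R1 violated at city
  => forward: BREAKING (1)

backward: BREAKING [(country, R1)]; forward: BREAKING [(city, R1)]


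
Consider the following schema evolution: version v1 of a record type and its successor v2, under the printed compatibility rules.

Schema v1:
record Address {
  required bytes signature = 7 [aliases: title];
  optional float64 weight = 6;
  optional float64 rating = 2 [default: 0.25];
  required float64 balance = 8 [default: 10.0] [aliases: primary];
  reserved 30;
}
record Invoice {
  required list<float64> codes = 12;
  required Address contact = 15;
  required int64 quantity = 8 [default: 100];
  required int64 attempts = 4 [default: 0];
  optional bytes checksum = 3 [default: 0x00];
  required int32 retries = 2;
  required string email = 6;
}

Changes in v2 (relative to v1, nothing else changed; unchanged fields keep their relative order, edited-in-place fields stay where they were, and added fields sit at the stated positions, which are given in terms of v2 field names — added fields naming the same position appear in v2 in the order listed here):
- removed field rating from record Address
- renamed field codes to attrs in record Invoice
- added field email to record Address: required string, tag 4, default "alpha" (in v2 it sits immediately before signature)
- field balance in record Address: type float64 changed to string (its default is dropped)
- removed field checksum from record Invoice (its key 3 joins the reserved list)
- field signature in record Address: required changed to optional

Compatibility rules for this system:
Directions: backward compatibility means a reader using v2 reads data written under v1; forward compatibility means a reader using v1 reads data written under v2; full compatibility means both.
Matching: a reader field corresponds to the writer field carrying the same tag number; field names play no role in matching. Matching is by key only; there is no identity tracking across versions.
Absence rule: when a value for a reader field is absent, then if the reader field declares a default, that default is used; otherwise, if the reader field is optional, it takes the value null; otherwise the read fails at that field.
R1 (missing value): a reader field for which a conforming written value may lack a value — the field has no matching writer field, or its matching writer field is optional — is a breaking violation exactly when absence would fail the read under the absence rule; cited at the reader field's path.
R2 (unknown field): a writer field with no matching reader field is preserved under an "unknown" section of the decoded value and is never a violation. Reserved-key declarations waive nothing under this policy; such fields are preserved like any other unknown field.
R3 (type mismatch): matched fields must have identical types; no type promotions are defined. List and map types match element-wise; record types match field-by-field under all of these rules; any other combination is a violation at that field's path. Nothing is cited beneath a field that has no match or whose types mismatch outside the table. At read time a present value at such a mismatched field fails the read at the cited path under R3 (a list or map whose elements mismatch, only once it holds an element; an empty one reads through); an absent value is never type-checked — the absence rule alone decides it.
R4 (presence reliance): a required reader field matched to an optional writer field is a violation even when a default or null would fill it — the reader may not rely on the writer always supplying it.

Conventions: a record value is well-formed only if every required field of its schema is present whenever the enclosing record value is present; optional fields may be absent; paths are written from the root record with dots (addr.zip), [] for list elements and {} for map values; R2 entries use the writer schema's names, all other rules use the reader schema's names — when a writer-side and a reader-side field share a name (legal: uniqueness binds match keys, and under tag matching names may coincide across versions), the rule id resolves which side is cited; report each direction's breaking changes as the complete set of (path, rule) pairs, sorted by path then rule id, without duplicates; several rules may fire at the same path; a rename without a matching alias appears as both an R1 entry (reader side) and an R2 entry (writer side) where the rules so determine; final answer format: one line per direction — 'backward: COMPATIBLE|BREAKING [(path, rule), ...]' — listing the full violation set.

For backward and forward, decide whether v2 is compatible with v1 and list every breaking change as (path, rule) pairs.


arrows below run writer -> reader for Invoice
checking backward for Invoice: reader v2 against writer v1:
  attrs <- codes (list<float64> -> list<float64>, writer required)
  contact <- contact (Address -> Address, writer required)
  quantity <- quantity (int64 -> int64, writer required)
  attempts <- attempts (int64 -> int64, writer required)
  retries <- retries (int32 -> int32, writer required)
  email <- email (string -> string, writer required)
  checksum (writer side), unknown to reader
  contact.email: no writer-side match
  contact.signature <- contact.signature (bytes -> bytes, writer required)
  contact.weight <- contact.weight (float64 -> float64, writer optional)
  contact.balance <- contact.balance (float64 -> string, writer required)
  contact.rating (writer side), unknown to reader
  R3 fires at contact.balance
  => backward verdict for Invoice: BREAKING, 1 violation(s)
checking forward for Invoice: reader v1 against writer v2:
  codes <- attrs (list<float64> -> list<float64>, writer required)
  contact <- contact (Address -> Address, writer required)
  quantity <- quantity (int64 -> int64, writer required)
  attempts <- attempts (int64 -> int64, writer required)
  checksum: no writer-side match
  retries <- retries (int32 -> int32, writer required)
  email <- email (string -> string, writer required)
  contact.signature <- contact.signature (bytes -> bytes, writer optional)
  contact.weight <- contact.weight (float64 -> float64, writer optional)
  contact.rating: no writer-side match
  contact.balance <- contact.balance (string -> float64, writer required)
  contact.email (writer side), unknown to reader
  R3 fires at contact.balance
  R1 fires at contact.signature
  R4 fires at contact.signature
  => forward verdict for Invoice: BREAKING, 3 violation(s)

backward: BREAKING [(contact.balance, R3)]; forward: BREAKING [(contact.balance, R3), (contact.signature, R1), (contact.signature, R4)]


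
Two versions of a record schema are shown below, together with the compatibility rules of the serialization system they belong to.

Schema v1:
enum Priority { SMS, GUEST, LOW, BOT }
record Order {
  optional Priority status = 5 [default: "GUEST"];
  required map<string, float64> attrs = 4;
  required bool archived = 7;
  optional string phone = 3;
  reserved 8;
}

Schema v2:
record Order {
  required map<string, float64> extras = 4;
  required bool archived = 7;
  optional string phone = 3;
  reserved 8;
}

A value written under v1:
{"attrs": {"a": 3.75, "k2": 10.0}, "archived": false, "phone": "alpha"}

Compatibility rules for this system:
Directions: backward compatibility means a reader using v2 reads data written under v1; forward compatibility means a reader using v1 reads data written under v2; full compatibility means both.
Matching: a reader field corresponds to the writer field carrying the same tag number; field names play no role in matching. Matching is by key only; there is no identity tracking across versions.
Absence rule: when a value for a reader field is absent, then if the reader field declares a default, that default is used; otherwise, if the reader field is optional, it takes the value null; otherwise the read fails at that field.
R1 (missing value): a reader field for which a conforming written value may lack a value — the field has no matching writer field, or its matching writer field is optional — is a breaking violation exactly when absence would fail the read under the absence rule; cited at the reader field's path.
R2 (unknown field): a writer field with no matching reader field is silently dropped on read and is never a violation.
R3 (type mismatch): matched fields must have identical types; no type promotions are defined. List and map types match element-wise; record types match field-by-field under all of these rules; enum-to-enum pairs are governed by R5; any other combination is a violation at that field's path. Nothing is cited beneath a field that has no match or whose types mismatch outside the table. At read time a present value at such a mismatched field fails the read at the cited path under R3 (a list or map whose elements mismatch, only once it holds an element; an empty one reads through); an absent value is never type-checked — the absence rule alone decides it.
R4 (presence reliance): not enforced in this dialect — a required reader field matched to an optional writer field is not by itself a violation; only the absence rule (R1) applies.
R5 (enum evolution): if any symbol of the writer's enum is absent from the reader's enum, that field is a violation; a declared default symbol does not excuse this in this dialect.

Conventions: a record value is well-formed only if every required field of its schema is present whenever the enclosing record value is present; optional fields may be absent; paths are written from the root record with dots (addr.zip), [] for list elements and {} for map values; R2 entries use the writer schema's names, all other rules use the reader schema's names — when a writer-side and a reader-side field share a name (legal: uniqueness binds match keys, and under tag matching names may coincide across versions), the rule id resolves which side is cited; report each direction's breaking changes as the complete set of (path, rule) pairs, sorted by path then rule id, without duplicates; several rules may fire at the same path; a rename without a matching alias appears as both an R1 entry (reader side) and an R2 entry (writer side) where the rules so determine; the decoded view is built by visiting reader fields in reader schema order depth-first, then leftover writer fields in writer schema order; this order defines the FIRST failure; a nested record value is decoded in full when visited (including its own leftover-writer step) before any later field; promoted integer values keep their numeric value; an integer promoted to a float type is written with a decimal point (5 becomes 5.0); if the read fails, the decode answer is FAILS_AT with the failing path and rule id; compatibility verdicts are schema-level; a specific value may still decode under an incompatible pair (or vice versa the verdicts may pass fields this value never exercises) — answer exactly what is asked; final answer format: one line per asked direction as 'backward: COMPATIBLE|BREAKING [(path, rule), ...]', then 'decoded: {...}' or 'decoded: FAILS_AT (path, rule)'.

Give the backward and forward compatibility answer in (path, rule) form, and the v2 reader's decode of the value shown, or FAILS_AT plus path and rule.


backward: COMPATIBLE []; forward: COMPATIBLE []; decoded: {"extras": {"a": 3.75, "k2": 10.0}, "archived": false, "phone": "alpha"}

the writer's type comes first in each Order pair
backward pass over Order, reader schema v2, writer schema v1:
  extras <- attrs (map<string, float64> -> map<string, float64>, writer required)
  archived <- archived (bool -> bool, writer required)
  phone <- phone (string -> string, writer optional)
  leftover writer field: status
  => no violations; backward on Order: COMPATIBLE
forward pass over Order, reader schema v1, writer schema v2:
  status: no writer match
  attrs <- extras (map<string, float64> -> map<string, float64>, writer required)
  archived <- archived (bool -> bool, writer required)
  phone <- phone (string -> string, writer optional)
  => no violations; forward on Order: COMPATIBLE
migrating the Order value to v2:
  extras := {"a": 3.75, "k2": 10.0} (from writer attrs)
  archived := false
  phone := "alpha"
  => decoded: {"extras": {"a": 3.75, "k2": 10.0}, "archived": false, "phone": "alpha"}


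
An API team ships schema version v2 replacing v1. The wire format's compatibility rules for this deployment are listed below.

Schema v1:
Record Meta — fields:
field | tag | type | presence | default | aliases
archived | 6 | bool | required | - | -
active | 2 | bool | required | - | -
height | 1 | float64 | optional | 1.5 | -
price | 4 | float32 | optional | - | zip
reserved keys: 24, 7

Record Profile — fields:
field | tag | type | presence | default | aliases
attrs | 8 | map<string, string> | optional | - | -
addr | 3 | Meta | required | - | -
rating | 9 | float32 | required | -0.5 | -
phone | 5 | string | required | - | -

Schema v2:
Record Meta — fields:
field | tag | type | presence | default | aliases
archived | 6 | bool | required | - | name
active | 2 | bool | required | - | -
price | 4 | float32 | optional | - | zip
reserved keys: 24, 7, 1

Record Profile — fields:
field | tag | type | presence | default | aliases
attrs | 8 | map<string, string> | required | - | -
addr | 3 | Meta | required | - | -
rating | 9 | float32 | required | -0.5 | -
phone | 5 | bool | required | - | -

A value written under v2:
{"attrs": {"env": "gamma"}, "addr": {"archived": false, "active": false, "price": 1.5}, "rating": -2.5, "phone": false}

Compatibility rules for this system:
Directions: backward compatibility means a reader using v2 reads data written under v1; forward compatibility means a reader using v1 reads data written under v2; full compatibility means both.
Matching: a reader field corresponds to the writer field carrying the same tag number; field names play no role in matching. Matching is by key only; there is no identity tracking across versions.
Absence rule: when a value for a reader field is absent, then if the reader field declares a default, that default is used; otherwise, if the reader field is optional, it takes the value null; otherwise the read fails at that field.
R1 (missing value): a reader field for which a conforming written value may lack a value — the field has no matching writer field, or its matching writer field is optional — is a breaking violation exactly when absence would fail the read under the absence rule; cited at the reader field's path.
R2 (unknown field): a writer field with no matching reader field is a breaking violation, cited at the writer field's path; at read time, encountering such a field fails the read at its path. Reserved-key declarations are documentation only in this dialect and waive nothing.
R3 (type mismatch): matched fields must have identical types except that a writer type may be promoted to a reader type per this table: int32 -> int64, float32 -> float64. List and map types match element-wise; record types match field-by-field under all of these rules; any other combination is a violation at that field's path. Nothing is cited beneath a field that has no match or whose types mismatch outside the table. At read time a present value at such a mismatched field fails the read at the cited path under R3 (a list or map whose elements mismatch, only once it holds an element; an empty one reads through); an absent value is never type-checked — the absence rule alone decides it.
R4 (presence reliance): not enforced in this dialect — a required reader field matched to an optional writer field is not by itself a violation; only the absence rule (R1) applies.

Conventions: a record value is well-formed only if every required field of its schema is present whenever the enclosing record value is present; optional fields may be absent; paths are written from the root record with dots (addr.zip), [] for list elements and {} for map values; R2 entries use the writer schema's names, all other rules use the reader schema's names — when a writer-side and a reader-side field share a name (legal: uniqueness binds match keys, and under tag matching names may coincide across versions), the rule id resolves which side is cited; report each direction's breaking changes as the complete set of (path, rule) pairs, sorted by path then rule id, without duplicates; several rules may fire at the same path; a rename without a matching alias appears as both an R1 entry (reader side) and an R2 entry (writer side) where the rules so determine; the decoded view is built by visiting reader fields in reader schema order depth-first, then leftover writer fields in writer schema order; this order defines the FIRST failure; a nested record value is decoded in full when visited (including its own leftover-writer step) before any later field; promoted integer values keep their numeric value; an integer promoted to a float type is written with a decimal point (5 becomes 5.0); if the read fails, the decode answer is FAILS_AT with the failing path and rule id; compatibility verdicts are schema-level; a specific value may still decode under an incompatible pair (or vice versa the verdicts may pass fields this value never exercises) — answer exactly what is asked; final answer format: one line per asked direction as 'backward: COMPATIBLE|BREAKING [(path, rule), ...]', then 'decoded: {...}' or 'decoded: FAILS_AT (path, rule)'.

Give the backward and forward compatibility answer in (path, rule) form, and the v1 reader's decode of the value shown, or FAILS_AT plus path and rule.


backward: BREAKING [(addr.height, R2), (attrs, R1), (phone, R3)]; forward: BREAKING [(phone, R3)]; decoded: FAILS_AT (phone, R3)

each type pair in Profile: writer, then reader
backward analysis of Profile with v2 as reader and v1 as writer:
  attrs <- attrs (map<string, string> -> map<string, string>, writer optional)
  addr <- addr (Meta -> Meta, writer required)
  rating <- rating (float32 -> float32, writer required)
  phone <- phone (string -> bool, writer required)
  addr.archived <- addr.archived (bool -> bool, writer required)
  addr.active <- addr.active (bool -> bool, writer required)
  addr.price <- addr.price (float32 -> float32, writer optional)
  writer addr.height: unknown to reader
  rule R2 violated at addr.height
  rule R1 violated at attrs
  rule R3 violated at phone
  => backward: BREAKING (3)
forward analysis of Profile with v1 as reader and v2 as writer:
  attrs <- attrs (map<string, string> -> map<string, string>, writer required)
  addr <- addr (Meta -> Meta, writer required)
  rating <- rating (float32 -> float32, writer required)
  phone <- phone (bool -> string, writer required)
  addr.archived <- addr.archived (bool -> bool, writer required)
  addr.active <- addr.active (bool -> bool, writer required)
  addr.height: no writer-side match
  addr.price <- addr.price (float32 -> float32, writer optional)
  rule R3 violated at phone
  => forward: BREAKING (1)
migrating the Profile value to v1:
  attrs := {"env": "gamma"}
  addr.archived := false
  addr.active := false
  addr.height := 1.5 (absent -> default)
  addr.price := 1.5
  rating := -2.5
  read fails at phone under R3
  => FAILS_AT (phone, R3)


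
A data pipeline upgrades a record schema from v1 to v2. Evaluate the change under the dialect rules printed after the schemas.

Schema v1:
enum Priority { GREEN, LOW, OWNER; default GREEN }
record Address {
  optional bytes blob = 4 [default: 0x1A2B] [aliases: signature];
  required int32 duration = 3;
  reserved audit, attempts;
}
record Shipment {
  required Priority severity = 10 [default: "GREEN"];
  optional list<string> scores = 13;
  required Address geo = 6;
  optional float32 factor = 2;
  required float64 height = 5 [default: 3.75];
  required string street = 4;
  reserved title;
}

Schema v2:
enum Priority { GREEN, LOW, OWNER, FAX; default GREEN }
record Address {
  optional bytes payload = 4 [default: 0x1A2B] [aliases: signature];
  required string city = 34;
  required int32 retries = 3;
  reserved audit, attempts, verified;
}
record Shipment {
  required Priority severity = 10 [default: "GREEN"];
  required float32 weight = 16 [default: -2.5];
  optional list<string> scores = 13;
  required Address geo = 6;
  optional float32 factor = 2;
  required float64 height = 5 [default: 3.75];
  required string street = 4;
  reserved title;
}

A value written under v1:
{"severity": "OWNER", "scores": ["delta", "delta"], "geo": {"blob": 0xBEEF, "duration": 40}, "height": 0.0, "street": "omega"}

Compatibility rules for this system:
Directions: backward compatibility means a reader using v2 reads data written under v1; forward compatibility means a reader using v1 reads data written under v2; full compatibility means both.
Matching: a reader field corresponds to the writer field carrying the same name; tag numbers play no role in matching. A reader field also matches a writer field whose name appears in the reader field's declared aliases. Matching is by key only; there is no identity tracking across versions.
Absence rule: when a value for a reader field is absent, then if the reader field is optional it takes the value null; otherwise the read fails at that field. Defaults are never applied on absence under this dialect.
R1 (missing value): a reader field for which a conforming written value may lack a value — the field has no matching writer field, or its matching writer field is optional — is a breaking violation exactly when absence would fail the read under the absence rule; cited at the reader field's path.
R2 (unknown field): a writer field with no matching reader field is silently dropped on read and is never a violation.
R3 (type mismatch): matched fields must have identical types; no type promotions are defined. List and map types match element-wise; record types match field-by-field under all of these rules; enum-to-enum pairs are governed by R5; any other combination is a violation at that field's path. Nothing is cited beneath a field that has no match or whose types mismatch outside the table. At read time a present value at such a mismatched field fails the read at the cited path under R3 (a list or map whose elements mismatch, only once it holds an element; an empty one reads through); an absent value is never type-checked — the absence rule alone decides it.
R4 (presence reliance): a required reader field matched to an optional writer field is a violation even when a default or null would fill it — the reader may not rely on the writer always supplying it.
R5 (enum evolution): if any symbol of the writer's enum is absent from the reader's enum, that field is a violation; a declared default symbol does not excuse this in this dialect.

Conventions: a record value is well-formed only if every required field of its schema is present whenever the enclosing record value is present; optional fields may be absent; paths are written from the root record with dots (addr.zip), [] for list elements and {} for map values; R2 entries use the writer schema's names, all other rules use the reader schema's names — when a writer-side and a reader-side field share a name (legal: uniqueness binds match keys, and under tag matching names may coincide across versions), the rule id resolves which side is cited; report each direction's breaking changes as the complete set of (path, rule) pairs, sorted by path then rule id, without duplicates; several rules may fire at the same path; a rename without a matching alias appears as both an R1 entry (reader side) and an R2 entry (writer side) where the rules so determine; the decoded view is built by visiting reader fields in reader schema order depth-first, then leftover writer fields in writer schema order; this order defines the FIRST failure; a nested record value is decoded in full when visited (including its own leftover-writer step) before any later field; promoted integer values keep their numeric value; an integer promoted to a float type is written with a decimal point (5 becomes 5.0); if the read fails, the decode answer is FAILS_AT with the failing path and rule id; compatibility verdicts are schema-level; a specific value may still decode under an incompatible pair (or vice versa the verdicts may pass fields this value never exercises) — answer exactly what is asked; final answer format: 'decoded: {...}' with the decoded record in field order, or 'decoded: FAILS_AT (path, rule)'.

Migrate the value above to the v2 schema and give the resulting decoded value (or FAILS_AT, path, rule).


the writer's type comes first in each Shipment pair
migrating the Shipment value to v2:
  severity := "OWNER"
  read fails at weight under R1 (no fill)
  => FAILS_AT (weight, R1)
checking off the Shipment differences that do not matter here:
  enum Priority (field severity in record Shipment): symbol FAX added -> shifts the Shipment verdicts, not this decode
  renamed field blob to payload in record Address -> triggers nothing under the printed rules; the Shipment answer is the same either way
  renamed field duration to retries in record Address -> shifts the Shipment verdicts, not this decode
  added field city to record Address: required string, tag 34 (in v2 it sits immediately before retries) -> shifts the Shipment verdicts, not this decode

decoded: FAILS_AT (weight, R1)
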